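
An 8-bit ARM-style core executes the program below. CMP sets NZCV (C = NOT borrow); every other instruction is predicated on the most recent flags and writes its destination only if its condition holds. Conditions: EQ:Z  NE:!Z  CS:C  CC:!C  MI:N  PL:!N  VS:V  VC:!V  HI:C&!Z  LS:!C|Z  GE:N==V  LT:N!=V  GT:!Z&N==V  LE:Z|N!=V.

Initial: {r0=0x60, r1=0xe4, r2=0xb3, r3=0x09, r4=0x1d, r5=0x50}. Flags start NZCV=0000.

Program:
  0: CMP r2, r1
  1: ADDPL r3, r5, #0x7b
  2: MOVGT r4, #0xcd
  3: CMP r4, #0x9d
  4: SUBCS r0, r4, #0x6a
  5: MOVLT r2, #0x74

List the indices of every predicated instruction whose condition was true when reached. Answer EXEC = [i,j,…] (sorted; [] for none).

EXEC = []

0: ✓ CMP  NZCV=1000
1: · ADDPL
2: · MOVGT
3: ✓ CMP  NZCV=1001
4: · SUBCS
5: · MOVLT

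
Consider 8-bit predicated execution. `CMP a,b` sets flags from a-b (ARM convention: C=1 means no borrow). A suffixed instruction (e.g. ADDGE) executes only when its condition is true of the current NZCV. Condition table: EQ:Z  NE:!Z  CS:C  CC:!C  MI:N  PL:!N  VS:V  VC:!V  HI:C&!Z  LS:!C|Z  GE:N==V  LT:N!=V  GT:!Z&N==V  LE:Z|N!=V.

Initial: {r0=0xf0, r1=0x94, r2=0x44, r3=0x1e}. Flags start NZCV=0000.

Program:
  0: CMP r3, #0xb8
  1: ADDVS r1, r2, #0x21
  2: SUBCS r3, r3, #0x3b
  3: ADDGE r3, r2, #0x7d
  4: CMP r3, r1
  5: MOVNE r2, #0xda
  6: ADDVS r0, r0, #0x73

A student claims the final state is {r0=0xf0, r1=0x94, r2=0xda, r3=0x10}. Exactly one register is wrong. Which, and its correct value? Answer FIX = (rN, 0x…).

FIX = (r3, 0xc1)

[0] flags=0000 → (cmp)
[1] flags=0000 VS?F → skip
[2] flags=0000 CS?F → skip
[3] flags=0000 GE?T → r3=0xc1
[4] flags=0010 → (cmp)
[5] flags=0010 NE?T → r2=0xda
[6] flags=0010 VS?F → skip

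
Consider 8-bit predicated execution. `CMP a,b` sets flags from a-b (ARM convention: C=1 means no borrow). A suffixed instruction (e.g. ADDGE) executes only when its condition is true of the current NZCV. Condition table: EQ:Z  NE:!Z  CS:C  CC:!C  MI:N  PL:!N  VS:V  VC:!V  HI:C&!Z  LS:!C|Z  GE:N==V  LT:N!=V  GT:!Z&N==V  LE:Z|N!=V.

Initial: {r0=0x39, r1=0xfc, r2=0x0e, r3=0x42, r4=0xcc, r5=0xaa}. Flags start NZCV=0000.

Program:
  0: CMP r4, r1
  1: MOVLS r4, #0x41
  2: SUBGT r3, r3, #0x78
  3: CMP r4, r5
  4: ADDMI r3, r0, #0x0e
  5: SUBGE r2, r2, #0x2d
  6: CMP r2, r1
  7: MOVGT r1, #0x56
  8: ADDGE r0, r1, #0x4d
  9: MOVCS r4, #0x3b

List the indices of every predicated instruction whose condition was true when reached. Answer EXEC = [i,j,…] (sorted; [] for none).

0: ✓ CMP  NZCV=1000
1: ✓ MOVLS  r4←0x41
2: · SUBGT
3: ✓ CMP  NZCV=1001
4: ✓ ADDMI  r3←0x47
5: ✓ SUBGE  r2←0xe1
6: ✓ CMP  NZCV=1000
7: · MOVGT
8: · ADDGE
9: · MOVCS

EXEC = [1,4,5]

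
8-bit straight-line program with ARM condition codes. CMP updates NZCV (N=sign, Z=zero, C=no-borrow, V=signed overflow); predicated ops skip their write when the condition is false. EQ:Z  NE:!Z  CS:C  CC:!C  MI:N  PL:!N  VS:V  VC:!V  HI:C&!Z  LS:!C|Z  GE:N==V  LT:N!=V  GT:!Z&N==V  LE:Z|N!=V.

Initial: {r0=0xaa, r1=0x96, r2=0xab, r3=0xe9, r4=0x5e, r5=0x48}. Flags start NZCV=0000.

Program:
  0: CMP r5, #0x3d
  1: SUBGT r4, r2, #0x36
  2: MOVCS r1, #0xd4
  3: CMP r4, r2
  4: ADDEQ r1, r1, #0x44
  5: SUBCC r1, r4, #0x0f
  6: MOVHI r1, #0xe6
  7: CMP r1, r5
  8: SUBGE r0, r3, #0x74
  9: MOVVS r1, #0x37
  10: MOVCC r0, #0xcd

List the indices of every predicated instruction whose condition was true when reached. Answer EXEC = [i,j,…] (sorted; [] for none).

[0] flags=0010 → (cmp)
[1] flags=0010 GT?T → r4=0x75
[2] flags=0010 CS?T → r1=0xd4
[3] flags=1001 → (cmp)
[4] flags=1001 EQ?F → skip
[5] flags=1001 CC?T → r1=0x66
[6] flags=1001 HI?F → skip
[7] flags=0010 → (cmp)
[8] flags=0010 GE?T → r0=0x75
[9] flags=0010 VS?F → skip
[10] flags=0010 CC?F → skip

EXEC = [1,2,5,8]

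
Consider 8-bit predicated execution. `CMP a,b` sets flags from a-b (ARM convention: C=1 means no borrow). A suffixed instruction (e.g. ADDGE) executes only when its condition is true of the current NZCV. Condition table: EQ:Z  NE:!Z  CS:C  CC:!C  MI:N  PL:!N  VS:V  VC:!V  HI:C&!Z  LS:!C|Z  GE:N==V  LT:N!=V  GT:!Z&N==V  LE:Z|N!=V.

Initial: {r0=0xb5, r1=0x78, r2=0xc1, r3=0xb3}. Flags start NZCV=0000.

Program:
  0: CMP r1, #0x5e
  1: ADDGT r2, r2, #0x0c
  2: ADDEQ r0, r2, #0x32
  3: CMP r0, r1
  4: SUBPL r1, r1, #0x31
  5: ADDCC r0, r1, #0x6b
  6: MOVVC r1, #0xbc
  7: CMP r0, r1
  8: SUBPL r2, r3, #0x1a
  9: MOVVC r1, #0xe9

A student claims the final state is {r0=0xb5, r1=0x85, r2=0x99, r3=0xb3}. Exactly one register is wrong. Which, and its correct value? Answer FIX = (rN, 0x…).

[0] flags=0010 → (cmp)
[1] flags=0010 GT?T → r2=0xcd
[2] flags=0010 EQ?F → skip
[3] flags=0011 → (cmp)
[4] flags=0011 PL?T → r1=0x47
[5] flags=0011 CC?F → skip
[6] flags=0011 VC?F → skip
[7] flags=0011 → (cmp)
[8] flags=0011 PL?T → r2=0x99
[9] flags=0011 VC?F → skip

FIX = (r1, 0x47)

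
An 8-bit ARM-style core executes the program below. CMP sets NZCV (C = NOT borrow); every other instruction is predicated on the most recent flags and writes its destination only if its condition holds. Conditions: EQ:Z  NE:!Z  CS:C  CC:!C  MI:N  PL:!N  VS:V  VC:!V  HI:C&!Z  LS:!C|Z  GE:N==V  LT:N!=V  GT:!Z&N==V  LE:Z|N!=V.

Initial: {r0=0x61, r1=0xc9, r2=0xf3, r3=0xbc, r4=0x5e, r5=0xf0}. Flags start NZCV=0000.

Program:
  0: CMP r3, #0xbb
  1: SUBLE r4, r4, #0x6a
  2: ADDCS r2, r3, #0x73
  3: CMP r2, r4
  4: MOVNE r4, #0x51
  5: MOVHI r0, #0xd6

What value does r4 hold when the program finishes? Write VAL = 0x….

[0] flags=0010 → (cmp)
[1] flags=0010 LE?F → skip
[2] flags=0010 CS?T → r2=0x2f
[3] flags=1000 → (cmp)
[4] flags=1000 NE?T → r4=0x51
[5] flags=1000 HI?F → skip

VAL = 0x51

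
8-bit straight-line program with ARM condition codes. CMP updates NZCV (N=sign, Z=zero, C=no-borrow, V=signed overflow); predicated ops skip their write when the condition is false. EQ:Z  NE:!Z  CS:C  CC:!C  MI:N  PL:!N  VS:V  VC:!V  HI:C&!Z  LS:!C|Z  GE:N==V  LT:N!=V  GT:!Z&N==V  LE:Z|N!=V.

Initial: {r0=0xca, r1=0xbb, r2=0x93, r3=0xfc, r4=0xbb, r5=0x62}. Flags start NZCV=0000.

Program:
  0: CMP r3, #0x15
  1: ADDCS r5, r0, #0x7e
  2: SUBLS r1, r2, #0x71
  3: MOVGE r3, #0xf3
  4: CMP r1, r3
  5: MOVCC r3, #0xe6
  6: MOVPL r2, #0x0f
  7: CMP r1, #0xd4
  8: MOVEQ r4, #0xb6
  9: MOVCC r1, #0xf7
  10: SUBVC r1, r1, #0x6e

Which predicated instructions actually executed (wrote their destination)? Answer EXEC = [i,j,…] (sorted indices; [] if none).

EXEC = [1,5,9,10]

0: ✓ CMP  NZCV=1010
1: ✓ ADDCS  r5←0x48
2: · SUBLS
3: · MOVGE
4: ✓ CMP  NZCV=1000
5: ✓ MOVCC  r3←0xe6
6: · MOVPL
7: ✓ CMP  NZCV=1000
8: · MOVEQ
9: ✓ MOVCC  r1←0xf7
10: ✓ SUBVC  r1←0x89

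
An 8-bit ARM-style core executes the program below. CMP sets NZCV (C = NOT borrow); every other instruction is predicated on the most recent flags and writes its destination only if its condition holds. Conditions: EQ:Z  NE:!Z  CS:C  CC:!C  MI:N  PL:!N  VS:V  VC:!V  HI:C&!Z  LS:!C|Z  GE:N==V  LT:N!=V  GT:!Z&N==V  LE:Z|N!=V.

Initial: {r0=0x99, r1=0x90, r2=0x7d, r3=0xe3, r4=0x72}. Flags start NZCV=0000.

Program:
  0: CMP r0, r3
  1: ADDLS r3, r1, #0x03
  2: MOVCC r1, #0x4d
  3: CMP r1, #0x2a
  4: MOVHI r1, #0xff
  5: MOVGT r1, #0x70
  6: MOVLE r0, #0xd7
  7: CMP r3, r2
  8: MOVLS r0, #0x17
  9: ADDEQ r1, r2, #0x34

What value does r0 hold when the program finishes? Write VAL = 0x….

VAL = 0x99

0: ✓ CMP  NZCV=1000
1: ✓ ADDLS  r3←0x93
2: ✓ MOVCC  r1←0x4d
3: ✓ CMP  NZCV=0010
4: ✓ MOVHI  r1←0xff
5: ✓ MOVGT  r1←0x70
6: · MOVLE
7: ✓ CMP  NZCV=0011
8: · MOVLS
9: · ADDEQ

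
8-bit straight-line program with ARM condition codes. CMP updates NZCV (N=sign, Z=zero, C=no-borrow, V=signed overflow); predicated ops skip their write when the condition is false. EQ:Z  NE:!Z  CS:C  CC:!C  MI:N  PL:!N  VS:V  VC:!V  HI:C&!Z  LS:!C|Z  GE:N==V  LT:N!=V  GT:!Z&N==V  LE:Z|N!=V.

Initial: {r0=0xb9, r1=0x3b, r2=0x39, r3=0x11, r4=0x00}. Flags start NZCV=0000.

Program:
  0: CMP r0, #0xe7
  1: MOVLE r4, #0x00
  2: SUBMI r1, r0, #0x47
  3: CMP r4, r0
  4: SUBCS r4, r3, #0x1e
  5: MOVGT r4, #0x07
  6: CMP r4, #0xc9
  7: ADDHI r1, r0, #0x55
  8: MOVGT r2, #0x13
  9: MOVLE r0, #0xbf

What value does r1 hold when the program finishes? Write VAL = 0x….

VAL = 0x72

[0] flags=1000 → (cmp)
[1] flags=1000 LE?T → r4=0x00
[2] flags=1000 MI?T → r1=0x72
[3] flags=0000 → (cmp)
[4] flags=0000 CS?F → skip
[5] flags=0000 GT?T → r4=0x07
[6] flags=0000 → (cmp)
[7] flags=0000 HI?F → skip
[8] flags=0000 GT?T → r2=0x13
[9] flags=0000 LE?F → skip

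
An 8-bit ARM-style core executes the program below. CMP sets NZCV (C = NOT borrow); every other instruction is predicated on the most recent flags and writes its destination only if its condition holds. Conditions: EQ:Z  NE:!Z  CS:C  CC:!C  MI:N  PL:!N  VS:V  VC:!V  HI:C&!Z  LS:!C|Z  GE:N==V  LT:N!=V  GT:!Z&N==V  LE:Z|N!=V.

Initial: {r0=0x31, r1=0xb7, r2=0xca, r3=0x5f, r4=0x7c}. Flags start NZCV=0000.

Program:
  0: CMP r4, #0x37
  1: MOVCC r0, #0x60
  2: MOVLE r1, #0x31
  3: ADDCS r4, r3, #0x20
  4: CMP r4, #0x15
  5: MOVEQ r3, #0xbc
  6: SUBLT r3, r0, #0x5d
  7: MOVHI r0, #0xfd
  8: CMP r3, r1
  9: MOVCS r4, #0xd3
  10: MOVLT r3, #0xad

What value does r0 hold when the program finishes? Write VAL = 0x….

0: ✓ CMP  NZCV=0010
1: · MOVCC
2: · MOVLE
3: ✓ ADDCS  r4←0x7f
4: ✓ CMP  NZCV=0010
5: · MOVEQ
6: · SUBLT
7: ✓ MOVHI  r0←0xfd
8: ✓ CMP  NZCV=1001
9: · MOVCS
10: · MOVLT

VAL = 0xfd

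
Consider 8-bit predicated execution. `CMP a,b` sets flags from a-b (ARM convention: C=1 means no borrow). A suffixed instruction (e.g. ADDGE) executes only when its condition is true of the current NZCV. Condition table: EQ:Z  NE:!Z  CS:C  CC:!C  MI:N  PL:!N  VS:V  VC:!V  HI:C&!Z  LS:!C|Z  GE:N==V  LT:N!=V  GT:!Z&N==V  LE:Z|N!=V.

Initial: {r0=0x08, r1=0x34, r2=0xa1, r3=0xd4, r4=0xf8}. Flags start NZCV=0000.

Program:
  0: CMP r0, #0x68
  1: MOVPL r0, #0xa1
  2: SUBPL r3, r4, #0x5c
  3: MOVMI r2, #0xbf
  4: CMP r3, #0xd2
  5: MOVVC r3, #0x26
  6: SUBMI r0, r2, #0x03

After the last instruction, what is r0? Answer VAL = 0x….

VAL = 0x08

[0] flags=1000 → (cmp)
[1] flags=1000 PL?F → skip
[2] flags=1000 PL?F → skip
[3] flags=1000 MI?T → r2=0xbf
[4] flags=0010 → (cmp)
[5] flags=0010 VC?T → r3=0x26
[6] flags=0010 MI?F → skip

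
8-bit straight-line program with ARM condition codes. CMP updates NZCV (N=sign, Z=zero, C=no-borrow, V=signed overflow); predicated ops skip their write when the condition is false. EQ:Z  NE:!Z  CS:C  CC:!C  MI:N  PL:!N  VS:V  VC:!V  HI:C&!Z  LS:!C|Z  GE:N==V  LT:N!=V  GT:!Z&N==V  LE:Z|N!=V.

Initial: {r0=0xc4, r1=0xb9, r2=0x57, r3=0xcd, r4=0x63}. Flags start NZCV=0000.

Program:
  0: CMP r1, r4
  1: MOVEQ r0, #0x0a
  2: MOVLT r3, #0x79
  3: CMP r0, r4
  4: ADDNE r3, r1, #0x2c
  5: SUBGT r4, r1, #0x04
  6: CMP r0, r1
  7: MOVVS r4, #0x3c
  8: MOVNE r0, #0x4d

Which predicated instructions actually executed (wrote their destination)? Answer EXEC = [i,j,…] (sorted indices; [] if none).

[0] flags=0011 → (cmp)
[1] flags=0011 EQ?F → skip
[2] flags=0011 LT?T → r3=0x79
[3] flags=0011 → (cmp)
[4] flags=0011 NE?T → r3=0xe5
[5] flags=0011 GT?F → skip
[6] flags=0010 → (cmp)
[7] flags=0010 VS?F → skip
[8] flags=0010 NE?T → r0=0x4d

EXEC = [2,4,8]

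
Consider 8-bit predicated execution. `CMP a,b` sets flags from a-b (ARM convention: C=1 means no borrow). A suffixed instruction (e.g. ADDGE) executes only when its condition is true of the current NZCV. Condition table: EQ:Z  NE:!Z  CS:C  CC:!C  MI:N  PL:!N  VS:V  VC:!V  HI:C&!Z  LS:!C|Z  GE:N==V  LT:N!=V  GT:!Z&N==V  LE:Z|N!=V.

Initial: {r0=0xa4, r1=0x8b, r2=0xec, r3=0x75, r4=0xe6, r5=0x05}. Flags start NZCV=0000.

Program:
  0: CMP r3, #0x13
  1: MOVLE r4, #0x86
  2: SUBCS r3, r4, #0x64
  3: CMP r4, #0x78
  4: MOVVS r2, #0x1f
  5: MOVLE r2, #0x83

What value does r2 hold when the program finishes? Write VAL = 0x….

0: ✓ CMP  NZCV=0010
1: · MOVLE
2: ✓ SUBCS  r3←0x82
3: ✓ CMP  NZCV=0011
4: ✓ MOVVS  r2←0x1f
5: ✓ MOVLE  r2←0x83

VAL = 0x83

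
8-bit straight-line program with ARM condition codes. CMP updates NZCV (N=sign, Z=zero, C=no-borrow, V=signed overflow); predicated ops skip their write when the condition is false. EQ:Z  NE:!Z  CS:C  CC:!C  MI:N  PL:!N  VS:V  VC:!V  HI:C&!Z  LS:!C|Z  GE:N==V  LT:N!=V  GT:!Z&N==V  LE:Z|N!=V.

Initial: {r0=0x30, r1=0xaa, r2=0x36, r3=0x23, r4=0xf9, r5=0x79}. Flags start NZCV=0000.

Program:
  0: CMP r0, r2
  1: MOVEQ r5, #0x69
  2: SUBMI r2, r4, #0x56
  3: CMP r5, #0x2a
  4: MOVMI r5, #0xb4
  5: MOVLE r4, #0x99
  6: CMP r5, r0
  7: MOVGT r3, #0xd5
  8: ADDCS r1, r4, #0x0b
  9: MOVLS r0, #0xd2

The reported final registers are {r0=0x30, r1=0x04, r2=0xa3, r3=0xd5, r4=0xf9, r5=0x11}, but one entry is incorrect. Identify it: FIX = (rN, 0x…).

FIX = (r5, 0x79)

[0] flags=1000 → (cmp)
[1] flags=1000 EQ?F → skip
[2] flags=1000 MI?T → r2=0xa3
[3] flags=0010 → (cmp)
[4] flags=0010 MI?F → skip
[5] flags=0010 LE?F → skip
[6] flags=0010 → (cmp)
[7] flags=0010 GT?T → r3=0xd5
[8] flags=0010 CS?T → r1=0x04
[9] flags=0010 LS?F → skip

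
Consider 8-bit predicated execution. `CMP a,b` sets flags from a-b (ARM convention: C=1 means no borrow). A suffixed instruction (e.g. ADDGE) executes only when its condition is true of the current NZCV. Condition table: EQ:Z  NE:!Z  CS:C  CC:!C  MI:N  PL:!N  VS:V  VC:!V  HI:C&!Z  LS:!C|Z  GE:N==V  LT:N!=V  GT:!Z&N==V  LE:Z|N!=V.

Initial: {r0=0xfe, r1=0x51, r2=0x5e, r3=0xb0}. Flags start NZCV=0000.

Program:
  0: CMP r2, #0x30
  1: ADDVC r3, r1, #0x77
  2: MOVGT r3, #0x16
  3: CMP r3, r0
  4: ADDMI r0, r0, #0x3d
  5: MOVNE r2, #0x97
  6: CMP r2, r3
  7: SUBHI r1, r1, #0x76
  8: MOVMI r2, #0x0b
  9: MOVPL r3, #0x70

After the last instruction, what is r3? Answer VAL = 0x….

0: ✓ CMP  NZCV=0010
1: ✓ ADDVC  r3←0xc8
2: ✓ MOVGT  r3←0x16
3: ✓ CMP  NZCV=0000
4: · ADDMI
5: ✓ MOVNE  r2←0x97
6: ✓ CMP  NZCV=1010
7: ✓ SUBHI  r1←0xdb
8: ✓ MOVMI  r2←0x0b
9: · MOVPL

VAL = 0x16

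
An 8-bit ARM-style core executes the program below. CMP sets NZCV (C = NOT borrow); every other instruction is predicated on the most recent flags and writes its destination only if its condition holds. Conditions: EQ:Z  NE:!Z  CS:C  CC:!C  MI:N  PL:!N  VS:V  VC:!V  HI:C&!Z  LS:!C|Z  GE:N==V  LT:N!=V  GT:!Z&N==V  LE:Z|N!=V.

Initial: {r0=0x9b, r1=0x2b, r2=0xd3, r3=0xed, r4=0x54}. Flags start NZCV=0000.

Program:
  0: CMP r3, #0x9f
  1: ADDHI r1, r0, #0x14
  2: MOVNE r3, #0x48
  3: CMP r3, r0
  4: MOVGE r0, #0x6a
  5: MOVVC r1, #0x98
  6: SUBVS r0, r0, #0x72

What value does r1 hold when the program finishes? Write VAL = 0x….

VAL = 0xaf

0: ✓ CMP  NZCV=0010
1: ✓ ADDHI  r1←0xaf
2: ✓ MOVNE  r3←0x48
3: ✓ CMP  NZCV=1001
4: ✓ MOVGE  r0←0x6a
5: · MOVVC
6: ✓ SUBVS  r0←0xf8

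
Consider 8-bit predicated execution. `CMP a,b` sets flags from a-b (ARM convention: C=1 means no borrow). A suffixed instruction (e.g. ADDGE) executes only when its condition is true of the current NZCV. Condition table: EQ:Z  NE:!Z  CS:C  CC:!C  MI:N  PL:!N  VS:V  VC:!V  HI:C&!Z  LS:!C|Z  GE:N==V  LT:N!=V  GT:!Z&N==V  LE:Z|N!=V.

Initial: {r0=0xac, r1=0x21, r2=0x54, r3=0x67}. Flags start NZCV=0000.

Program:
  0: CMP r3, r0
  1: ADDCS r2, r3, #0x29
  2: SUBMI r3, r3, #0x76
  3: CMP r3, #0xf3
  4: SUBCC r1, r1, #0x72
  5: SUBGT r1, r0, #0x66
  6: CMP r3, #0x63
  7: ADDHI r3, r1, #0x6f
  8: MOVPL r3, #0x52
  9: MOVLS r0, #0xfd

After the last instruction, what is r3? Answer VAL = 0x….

[0] flags=1001 → (cmp)
[1] flags=1001 CS?F → skip
[2] flags=1001 MI?T → r3=0xf1
[3] flags=1000 → (cmp)
[4] flags=1000 CC?T → r1=0xaf
[5] flags=1000 GT?F → skip
[6] flags=1010 → (cmp)
[7] flags=1010 HI?T → r3=0x1e
[8] flags=1010 PL?F → skip
[9] flags=1010 LS?F → skip

VAL = 0x1e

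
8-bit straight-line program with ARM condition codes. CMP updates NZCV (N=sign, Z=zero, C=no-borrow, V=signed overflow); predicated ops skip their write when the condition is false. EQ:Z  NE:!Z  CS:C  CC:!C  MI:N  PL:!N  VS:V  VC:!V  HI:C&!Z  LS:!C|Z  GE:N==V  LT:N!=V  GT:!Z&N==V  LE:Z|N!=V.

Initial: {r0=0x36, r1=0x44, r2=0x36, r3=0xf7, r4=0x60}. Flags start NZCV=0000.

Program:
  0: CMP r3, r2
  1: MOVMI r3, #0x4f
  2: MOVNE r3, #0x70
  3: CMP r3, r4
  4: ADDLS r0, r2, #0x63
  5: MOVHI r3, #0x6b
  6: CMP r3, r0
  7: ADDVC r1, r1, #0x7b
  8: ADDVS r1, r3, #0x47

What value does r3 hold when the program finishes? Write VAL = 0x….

0: ✓ CMP  NZCV=1010
1: ✓ MOVMI  r3←0x4f
2: ✓ MOVNE  r3←0x70
3: ✓ CMP  NZCV=0010
4: · ADDLS
5: ✓ MOVHI  r3←0x6b
6: ✓ CMP  NZCV=0010
7: ✓ ADDVC  r1←0xbf
8: · ADDVS

VAL = 0x6b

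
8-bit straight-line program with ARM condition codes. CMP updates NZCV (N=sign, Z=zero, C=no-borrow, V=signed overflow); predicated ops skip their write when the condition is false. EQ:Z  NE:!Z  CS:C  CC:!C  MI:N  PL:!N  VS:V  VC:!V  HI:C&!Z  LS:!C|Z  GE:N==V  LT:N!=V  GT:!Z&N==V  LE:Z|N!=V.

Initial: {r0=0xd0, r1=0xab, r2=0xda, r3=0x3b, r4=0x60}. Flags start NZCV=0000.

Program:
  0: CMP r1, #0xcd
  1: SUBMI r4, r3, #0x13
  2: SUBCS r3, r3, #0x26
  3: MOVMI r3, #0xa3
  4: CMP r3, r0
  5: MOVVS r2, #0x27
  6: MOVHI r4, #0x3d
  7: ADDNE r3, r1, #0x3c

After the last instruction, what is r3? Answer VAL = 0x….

[0] flags=1000 → (cmp)
[1] flags=1000 MI?T → r4=0x28
[2] flags=1000 CS?F → skip
[3] flags=1000 MI?T → r3=0xa3
[4] flags=1000 → (cmp)
[5] flags=1000 VS?F → skip
[6] flags=1000 HI?F → skip
[7] flags=1000 NE?T → r3=0xe7

VAL = 0xe7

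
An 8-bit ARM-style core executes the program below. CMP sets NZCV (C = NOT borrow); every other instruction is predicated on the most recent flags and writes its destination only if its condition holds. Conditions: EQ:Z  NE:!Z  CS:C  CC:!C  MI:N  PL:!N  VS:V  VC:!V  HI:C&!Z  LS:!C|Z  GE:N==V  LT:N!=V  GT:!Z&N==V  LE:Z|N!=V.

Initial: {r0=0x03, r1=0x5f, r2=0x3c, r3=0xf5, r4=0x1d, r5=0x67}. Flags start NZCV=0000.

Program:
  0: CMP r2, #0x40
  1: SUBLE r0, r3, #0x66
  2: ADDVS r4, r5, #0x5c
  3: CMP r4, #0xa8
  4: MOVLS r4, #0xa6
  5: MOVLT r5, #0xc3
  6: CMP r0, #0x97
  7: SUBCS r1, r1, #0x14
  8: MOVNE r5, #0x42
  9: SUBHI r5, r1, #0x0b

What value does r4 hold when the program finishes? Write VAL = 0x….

VAL = 0xa6

[0] flags=1000 → (cmp)
[1] flags=1000 LE?T → r0=0x8f
[2] flags=1000 VS?F → skip
[3] flags=0000 → (cmp)
[4] flags=0000 LS?T → r4=0xa6
[5] flags=0000 LT?F → skip
[6] flags=1000 → (cmp)
[7] flags=1000 CS?F → skip
[8] flags=1000 NE?T → r5=0x42
[9] flags=1000 HI?F → skip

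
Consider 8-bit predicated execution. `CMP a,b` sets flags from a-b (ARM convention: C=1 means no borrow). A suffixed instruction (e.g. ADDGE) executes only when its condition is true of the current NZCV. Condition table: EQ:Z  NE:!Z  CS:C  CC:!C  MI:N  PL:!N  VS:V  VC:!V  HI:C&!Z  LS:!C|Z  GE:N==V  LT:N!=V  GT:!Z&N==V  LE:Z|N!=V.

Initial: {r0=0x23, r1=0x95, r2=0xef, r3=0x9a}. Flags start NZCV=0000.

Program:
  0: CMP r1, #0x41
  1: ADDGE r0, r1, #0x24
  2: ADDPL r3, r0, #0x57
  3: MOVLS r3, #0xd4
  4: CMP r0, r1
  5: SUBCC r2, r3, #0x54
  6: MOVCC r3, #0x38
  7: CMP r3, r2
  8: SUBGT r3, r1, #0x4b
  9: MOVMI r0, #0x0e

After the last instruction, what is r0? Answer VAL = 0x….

VAL = 0x23

[0] flags=0011 → (cmp)
[1] flags=0011 GE?F → skip
[2] flags=0011 PL?T → r3=0x7a
[3] flags=0011 LS?F → skip
[4] flags=1001 → (cmp)
[5] flags=1001 CC?T → r2=0x26
[6] flags=1001 CC?T → r3=0x38
[7] flags=0010 → (cmp)
[8] flags=0010 GT?T → r3=0x4a
[9] flags=0010 MI?F → skip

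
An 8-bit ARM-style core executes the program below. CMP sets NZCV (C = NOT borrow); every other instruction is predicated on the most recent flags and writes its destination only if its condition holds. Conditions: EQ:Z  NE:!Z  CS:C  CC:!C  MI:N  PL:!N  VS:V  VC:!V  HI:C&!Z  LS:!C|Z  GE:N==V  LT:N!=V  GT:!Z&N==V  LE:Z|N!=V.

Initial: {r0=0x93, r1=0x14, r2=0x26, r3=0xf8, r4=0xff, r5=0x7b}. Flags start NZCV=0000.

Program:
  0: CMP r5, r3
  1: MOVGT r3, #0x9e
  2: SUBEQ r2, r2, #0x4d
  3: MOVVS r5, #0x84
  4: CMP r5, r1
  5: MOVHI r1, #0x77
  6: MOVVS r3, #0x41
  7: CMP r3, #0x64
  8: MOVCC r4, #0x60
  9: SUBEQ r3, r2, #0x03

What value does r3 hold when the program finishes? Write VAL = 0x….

0: ✓ CMP  NZCV=1001
1: ✓ MOVGT  r3←0x9e
2: · SUBEQ
3: ✓ MOVVS  r5←0x84
4: ✓ CMP  NZCV=0011
5: ✓ MOVHI  r1←0x77
6: ✓ MOVVS  r3←0x41
7: ✓ CMP  NZCV=1000
8: ✓ MOVCC  r4←0x60
9: · SUBEQ

VAL = 0x41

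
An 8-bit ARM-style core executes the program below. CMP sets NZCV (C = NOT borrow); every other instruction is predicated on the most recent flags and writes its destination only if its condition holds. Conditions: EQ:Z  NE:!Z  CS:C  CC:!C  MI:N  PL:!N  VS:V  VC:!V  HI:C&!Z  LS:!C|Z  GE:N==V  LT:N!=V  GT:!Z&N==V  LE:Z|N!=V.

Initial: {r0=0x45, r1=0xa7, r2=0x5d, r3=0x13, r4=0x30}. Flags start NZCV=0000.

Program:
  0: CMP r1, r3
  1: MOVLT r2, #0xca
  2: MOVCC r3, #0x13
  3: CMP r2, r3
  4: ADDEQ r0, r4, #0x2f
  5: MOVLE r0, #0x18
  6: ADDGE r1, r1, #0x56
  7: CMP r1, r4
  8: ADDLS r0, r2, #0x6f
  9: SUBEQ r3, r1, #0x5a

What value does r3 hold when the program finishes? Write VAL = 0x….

0: ✓ CMP  NZCV=1010
1: ✓ MOVLT  r2←0xca
2: · MOVCC
3: ✓ CMP  NZCV=1010
4: · ADDEQ
5: ✓ MOVLE  r0←0x18
6: · ADDGE
7: ✓ CMP  NZCV=0011
8: · ADDLS
9: · SUBEQ

VAL = 0x13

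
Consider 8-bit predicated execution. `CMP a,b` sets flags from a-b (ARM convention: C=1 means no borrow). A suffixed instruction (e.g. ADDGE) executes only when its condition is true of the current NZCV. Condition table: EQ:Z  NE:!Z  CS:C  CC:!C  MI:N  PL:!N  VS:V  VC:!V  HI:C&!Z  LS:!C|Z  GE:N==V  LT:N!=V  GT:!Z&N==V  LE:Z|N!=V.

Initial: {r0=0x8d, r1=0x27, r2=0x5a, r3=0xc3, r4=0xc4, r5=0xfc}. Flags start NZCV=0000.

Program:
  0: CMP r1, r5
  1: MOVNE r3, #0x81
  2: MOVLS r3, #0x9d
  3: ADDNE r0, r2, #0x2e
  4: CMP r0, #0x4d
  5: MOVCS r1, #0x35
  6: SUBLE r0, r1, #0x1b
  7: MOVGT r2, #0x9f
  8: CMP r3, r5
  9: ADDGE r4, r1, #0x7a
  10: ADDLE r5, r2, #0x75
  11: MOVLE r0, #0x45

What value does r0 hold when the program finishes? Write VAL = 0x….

VAL = 0x45

[0] flags=0000 → (cmp)
[1] flags=0000 NE?T → r3=0x81
[2] flags=0000 LS?T → r3=0x9d
[3] flags=0000 NE?T → r0=0x88
[4] flags=0011 → (cmp)
[5] flags=0011 CS?T → r1=0x35
[6] flags=0011 LE?T → r0=0x1a
[7] flags=0011 GT?F → skip
[8] flags=1000 → (cmp)
[9] flags=1000 GE?F → skip
[10] flags=1000 LE?T → r5=0xcf
[11] flags=1000 LE?T → r0=0x45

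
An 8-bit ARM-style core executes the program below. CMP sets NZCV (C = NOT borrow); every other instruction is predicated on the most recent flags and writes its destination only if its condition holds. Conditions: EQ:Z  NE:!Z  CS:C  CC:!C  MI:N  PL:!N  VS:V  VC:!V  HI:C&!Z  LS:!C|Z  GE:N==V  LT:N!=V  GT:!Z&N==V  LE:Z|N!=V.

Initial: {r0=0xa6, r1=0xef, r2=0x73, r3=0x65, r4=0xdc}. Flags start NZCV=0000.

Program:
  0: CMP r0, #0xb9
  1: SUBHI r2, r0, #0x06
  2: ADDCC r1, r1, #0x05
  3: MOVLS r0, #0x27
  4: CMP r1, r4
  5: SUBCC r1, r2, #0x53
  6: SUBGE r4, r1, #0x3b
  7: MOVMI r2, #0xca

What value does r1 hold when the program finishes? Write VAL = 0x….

VAL = 0xf4

[0] flags=1000 → (cmp)
[1] flags=1000 HI?F → skip
[2] flags=1000 CC?T → r1=0xf4
[3] flags=1000 LS?T → r0=0x27
[4] flags=0010 → (cmp)
[5] flags=0010 CC?F → skip
[6] flags=0010 GE?T → r4=0xb9
[7] flags=0010 MI?F → skip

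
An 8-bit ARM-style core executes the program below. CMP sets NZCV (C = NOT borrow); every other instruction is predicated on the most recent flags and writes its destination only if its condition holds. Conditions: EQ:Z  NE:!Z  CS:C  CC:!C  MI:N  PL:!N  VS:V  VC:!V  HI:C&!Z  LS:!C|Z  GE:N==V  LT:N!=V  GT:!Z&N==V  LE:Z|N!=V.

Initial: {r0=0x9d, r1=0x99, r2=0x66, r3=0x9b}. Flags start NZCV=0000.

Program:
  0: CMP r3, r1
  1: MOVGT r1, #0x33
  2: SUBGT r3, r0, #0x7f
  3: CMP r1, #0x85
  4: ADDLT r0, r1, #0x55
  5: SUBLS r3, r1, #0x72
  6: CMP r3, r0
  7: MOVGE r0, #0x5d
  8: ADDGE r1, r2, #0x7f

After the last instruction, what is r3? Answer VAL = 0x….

VAL = 0xc1

[0] flags=0010 → (cmp)
[1] flags=0010 GT?T → r1=0x33
[2] flags=0010 GT?T → r3=0x1e
[3] flags=1001 → (cmp)
[4] flags=1001 LT?F → skip
[5] flags=1001 LS?T → r3=0xc1
[6] flags=0010 → (cmp)
[7] flags=0010 GE?T → r0=0x5d
[8] flags=0010 GE?T → r1=0xe5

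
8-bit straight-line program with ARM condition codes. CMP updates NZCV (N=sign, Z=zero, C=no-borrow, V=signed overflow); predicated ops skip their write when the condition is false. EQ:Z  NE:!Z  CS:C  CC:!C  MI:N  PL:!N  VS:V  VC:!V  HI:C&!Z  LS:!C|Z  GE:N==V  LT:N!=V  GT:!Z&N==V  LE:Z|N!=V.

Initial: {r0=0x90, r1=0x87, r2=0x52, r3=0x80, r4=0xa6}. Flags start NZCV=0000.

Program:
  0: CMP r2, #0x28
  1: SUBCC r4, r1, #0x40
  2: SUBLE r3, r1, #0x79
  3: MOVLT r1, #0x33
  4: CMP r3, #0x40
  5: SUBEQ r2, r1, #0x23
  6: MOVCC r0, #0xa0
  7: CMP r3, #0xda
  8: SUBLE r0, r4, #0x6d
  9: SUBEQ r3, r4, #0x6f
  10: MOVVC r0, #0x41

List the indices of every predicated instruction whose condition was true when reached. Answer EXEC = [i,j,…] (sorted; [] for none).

EXEC = [8,10]

0: ✓ CMP  NZCV=0010
1: · SUBCC
2: · SUBLE
3: · MOVLT
4: ✓ CMP  NZCV=0011
5: · SUBEQ
6: · MOVCC
7: ✓ CMP  NZCV=1000
8: ✓ SUBLE  r0←0x39
9: · SUBEQ
10: ✓ MOVVC  r0←0x41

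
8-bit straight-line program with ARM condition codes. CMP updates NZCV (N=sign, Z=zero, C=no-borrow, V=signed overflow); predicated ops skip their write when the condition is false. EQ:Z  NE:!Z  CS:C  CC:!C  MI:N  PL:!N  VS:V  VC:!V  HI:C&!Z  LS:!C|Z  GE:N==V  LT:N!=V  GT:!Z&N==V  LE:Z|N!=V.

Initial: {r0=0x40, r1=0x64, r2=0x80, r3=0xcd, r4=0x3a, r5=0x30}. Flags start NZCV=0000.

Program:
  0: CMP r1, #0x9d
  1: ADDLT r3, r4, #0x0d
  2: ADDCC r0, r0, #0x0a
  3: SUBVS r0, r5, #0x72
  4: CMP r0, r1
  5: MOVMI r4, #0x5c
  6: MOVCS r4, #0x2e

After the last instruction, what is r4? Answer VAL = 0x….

VAL = 0x2e

0: ✓ CMP  NZCV=1001
1: · ADDLT
2: ✓ ADDCC  r0←0x4a
3: ✓ SUBVS  r0←0xbe
4: ✓ CMP  NZCV=0011
5: · MOVMI
6: ✓ MOVCS  r4←0x2e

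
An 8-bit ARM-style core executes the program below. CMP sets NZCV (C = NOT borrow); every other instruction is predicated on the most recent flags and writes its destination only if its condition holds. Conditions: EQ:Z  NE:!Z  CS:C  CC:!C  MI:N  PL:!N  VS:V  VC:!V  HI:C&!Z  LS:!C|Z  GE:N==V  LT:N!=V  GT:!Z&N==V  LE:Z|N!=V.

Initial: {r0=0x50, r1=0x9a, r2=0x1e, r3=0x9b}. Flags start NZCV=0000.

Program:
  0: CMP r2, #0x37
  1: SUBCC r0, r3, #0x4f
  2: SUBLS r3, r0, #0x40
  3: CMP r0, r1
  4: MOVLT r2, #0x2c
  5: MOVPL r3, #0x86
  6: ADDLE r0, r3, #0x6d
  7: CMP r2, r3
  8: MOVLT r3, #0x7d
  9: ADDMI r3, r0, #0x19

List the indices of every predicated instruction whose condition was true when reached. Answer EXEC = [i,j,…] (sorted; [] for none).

EXEC = [1,2]

0: ✓ CMP  NZCV=1000
1: ✓ SUBCC  r0←0x4c
2: ✓ SUBLS  r3←0x0c
3: ✓ CMP  NZCV=1001
4: · MOVLT
5: · MOVPL
6: · ADDLE
7: ✓ CMP  NZCV=0010
8: · MOVLT
9: · ADDMI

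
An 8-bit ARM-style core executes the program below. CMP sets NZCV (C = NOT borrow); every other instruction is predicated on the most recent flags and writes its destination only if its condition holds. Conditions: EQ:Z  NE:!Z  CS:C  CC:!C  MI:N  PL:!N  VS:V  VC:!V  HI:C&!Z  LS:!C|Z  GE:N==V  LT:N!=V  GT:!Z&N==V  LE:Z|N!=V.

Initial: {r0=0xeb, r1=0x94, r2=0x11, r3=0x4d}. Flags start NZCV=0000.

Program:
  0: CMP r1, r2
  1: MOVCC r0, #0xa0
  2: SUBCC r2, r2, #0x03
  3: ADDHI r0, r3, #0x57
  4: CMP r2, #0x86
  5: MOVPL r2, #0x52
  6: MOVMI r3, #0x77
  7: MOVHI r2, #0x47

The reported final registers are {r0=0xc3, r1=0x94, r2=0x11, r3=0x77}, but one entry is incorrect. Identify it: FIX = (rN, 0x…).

FIX = (r0, 0xa4)

0: ✓ CMP  NZCV=1010
1: · MOVCC
2: · SUBCC
3: ✓ ADDHI  r0←0xa4
4: ✓ CMP  NZCV=1001
5: · MOVPL
6: ✓ MOVMI  r3←0x77
7: · MOVHI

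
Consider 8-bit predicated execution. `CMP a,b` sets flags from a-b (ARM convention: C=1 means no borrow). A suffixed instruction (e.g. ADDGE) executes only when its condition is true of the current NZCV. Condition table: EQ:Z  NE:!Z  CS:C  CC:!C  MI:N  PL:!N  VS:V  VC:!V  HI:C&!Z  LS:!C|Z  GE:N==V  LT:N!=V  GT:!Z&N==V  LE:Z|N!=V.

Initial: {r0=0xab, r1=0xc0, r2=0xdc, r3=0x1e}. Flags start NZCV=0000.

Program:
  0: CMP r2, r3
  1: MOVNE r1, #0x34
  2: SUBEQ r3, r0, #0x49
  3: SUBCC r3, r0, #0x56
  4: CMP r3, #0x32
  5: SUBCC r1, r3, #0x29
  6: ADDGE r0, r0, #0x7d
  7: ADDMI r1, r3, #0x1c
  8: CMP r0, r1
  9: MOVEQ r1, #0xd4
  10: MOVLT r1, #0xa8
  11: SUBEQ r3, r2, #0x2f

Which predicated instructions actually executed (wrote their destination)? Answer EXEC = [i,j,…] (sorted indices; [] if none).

0: ✓ CMP  NZCV=1010
1: ✓ MOVNE  r1←0x34
2: · SUBEQ
3: · SUBCC
4: ✓ CMP  NZCV=1000
5: ✓ SUBCC  r1←0xf5
6: · ADDGE
7: ✓ ADDMI  r1←0x3a
8: ✓ CMP  NZCV=0011
9: · MOVEQ
10: ✓ MOVLT  r1←0xa8
11: · SUBEQ

EXEC = [1,5,7,10]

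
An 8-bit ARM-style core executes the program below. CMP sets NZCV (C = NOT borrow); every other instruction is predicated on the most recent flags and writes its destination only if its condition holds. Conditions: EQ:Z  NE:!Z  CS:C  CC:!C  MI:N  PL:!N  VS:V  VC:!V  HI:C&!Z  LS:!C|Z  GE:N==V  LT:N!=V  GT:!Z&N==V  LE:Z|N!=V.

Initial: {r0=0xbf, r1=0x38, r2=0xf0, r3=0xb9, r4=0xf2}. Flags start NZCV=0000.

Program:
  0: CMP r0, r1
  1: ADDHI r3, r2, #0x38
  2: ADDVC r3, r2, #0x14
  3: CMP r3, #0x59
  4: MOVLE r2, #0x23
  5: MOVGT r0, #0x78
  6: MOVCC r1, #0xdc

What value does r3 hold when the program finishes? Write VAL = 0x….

0: ✓ CMP  NZCV=1010
1: ✓ ADDHI  r3←0x28
2: ✓ ADDVC  r3←0x04
3: ✓ CMP  NZCV=1000
4: ✓ MOVLE  r2←0x23
5: · MOVGT
6: ✓ MOVCC  r1←0xdc

VAL = 0x04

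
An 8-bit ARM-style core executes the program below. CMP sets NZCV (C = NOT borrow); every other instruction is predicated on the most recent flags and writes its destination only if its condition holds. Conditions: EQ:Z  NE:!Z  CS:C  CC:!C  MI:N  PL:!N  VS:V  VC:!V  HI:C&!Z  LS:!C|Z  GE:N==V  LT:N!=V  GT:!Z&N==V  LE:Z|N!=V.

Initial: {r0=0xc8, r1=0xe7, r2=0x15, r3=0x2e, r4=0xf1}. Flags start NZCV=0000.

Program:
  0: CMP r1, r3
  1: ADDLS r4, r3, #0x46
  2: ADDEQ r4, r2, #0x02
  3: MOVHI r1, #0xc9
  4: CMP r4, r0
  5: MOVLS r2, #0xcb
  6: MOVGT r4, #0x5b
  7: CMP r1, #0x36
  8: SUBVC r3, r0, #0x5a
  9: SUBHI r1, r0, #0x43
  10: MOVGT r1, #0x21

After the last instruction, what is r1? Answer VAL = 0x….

VAL = 0x85

0: ✓ CMP  NZCV=1010
1: · ADDLS
2: · ADDEQ
3: ✓ MOVHI  r1←0xc9
4: ✓ CMP  NZCV=0010
5: · MOVLS
6: ✓ MOVGT  r4←0x5b
7: ✓ CMP  NZCV=1010
8: ✓ SUBVC  r3←0x6e
9: ✓ SUBHI  r1←0x85
10: · MOVGT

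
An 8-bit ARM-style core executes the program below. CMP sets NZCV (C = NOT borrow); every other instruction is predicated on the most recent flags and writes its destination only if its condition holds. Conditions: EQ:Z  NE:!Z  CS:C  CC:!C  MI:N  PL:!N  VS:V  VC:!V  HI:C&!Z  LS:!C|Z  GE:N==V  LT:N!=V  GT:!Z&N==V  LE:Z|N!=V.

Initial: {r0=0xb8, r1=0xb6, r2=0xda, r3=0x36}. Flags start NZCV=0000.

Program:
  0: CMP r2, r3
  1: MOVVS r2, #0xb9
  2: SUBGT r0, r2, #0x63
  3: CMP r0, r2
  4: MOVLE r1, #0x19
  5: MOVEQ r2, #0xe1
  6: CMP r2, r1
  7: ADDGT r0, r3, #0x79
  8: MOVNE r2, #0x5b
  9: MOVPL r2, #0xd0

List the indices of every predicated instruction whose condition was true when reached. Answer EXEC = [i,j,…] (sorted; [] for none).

0: ✓ CMP  NZCV=1010
1: · MOVVS
2: · SUBGT
3: ✓ CMP  NZCV=1000
4: ✓ MOVLE  r1←0x19
5: · MOVEQ
6: ✓ CMP  NZCV=1010
7: · ADDGT
8: ✓ MOVNE  r2←0x5b
9: · MOVPL

EXEC = [4,8]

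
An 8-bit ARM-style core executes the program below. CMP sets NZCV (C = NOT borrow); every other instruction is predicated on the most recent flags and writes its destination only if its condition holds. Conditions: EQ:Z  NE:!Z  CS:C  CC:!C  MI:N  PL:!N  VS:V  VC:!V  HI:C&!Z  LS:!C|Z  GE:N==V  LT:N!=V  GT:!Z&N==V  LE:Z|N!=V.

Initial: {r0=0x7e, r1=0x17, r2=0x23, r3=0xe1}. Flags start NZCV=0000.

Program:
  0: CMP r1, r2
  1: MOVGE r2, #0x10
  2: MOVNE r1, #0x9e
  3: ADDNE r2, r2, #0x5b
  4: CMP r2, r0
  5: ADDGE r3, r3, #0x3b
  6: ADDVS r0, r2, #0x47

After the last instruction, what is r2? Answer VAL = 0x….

[0] flags=1000 → (cmp)
[1] flags=1000 GE?F → skip
[2] flags=1000 NE?T → r1=0x9e
[3] flags=1000 NE?T → r2=0x7e
[4] flags=0110 → (cmp)
[5] flags=0110 GE?T → r3=0x1c
[6] flags=0110 VS?F → skip

VAL = 0x7e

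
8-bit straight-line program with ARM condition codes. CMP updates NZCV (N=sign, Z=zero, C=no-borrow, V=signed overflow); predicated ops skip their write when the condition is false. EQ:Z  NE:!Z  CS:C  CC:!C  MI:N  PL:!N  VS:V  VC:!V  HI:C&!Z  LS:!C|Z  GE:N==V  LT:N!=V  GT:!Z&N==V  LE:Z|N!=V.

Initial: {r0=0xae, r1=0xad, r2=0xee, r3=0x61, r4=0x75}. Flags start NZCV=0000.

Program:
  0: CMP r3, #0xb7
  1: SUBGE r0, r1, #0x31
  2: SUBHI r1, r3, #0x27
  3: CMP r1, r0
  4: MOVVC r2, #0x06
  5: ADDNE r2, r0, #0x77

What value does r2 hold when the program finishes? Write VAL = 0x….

0: ✓ CMP  NZCV=1001
1: ✓ SUBGE  r0←0x7c
2: · SUBHI
3: ✓ CMP  NZCV=0011
4: · MOVVC
5: ✓ ADDNE  r2←0xf3

VAL = 0xf3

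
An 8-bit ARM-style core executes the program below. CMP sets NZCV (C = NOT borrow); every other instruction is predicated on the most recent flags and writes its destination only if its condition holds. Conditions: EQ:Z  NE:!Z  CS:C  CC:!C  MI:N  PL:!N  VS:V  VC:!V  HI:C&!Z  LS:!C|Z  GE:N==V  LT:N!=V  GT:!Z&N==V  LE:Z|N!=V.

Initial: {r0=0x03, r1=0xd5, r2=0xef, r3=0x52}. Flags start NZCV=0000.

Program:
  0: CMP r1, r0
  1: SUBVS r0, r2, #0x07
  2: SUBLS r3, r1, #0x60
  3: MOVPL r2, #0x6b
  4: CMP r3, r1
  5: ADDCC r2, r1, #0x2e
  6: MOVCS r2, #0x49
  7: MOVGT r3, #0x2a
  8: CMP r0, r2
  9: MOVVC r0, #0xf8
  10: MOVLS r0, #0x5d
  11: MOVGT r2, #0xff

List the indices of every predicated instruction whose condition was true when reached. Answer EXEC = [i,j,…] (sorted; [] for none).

[0] flags=1010 → (cmp)
[1] flags=1010 VS?F → skip
[2] flags=1010 LS?F → skip
[3] flags=1010 PL?F → skip
[4] flags=0000 → (cmp)
[5] flags=0000 CC?T → r2=0x03
[6] flags=0000 CS?F → skip
[7] flags=0000 GT?T → r3=0x2a
[8] flags=0110 → (cmp)
[9] flags=0110 VC?T → r0=0xf8
[10] flags=0110 LS?T → r0=0x5d
[11] flags=0110 GT?F → skip

EXEC = [5,7,9,10]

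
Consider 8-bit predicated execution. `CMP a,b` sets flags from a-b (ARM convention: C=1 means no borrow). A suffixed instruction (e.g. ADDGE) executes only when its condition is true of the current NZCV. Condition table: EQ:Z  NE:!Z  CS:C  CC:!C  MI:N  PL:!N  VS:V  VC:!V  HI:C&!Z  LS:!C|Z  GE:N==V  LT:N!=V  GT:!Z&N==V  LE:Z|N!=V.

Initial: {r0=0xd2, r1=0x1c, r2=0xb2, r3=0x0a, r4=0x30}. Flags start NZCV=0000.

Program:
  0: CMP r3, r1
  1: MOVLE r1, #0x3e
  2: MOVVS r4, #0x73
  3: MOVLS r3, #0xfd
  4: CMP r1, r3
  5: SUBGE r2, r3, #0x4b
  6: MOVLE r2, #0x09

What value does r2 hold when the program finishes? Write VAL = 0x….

0: ✓ CMP  NZCV=1000
1: ✓ MOVLE  r1←0x3e
2: · MOVVS
3: ✓ MOVLS  r3←0xfd
4: ✓ CMP  NZCV=0000
5: ✓ SUBGE  r2←0xb2
6: · MOVLE

VAL = 0xb2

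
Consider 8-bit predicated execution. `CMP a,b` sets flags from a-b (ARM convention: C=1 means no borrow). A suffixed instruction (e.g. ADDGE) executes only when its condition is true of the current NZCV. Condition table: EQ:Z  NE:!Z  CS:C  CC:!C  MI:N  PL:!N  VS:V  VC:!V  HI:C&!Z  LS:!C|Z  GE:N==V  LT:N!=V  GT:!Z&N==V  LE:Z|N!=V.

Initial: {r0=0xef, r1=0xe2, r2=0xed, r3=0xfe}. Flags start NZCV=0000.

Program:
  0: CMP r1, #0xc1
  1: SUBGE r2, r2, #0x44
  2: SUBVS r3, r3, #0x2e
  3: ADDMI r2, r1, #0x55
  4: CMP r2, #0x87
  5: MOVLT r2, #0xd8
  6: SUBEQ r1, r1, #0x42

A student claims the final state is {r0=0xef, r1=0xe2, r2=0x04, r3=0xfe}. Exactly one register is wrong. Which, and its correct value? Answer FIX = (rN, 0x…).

[0] flags=0010 → (cmp)
[1] flags=0010 GE?T → r2=0xa9
[2] flags=0010 VS?F → skip
[3] flags=0010 MI?F → skip
[4] flags=0010 → (cmp)
[5] flags=0010 LT?F → skip
[6] flags=0010 EQ?F → skip

FIX = (r2, 0xa9)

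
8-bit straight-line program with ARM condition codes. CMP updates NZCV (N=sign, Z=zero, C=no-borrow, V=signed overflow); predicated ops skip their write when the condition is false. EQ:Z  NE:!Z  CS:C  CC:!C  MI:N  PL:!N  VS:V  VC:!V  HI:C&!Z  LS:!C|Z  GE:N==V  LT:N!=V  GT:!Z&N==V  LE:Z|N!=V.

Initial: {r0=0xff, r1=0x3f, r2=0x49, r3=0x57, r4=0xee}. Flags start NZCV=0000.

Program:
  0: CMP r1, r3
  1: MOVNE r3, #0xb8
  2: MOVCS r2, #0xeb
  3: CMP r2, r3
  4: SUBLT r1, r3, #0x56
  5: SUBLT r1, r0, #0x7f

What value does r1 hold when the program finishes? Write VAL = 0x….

VAL = 0x3f

0: ✓ CMP  NZCV=1000
1: ✓ MOVNE  r3←0xb8
2: · MOVCS
3: ✓ CMP  NZCV=1001
4: · SUBLT
5: · SUBLT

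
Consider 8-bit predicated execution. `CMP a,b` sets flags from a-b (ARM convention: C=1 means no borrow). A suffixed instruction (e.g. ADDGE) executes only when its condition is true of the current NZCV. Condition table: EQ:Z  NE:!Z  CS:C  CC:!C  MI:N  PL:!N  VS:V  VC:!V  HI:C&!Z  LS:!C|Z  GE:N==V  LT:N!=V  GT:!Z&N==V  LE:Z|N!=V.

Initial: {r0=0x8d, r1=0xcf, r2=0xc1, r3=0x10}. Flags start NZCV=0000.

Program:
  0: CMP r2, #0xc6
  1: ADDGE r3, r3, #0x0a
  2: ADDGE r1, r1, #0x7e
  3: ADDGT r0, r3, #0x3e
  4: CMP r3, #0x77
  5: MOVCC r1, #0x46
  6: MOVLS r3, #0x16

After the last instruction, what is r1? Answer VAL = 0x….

VAL = 0x46

0: ✓ CMP  NZCV=1000
1: · ADDGE
2: · ADDGE
3: · ADDGT
4: ✓ CMP  NZCV=1000
5: ✓ MOVCC  r1←0x46
6: ✓ MOVLS  r3←0x16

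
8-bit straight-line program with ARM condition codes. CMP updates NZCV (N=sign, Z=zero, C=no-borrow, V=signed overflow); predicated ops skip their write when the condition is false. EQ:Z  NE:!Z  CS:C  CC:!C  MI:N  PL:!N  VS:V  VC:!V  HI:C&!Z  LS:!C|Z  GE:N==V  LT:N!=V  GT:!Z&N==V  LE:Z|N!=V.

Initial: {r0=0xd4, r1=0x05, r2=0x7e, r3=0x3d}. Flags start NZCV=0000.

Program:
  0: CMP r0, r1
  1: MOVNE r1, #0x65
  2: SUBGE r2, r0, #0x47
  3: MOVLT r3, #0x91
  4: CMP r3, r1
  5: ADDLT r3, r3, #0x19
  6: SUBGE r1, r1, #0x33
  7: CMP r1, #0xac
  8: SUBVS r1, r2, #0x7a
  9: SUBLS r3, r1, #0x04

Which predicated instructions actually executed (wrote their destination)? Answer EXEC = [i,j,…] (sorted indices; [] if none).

0: ✓ CMP  NZCV=1010
1: ✓ MOVNE  r1←0x65
2: · SUBGE
3: ✓ MOVLT  r3←0x91
4: ✓ CMP  NZCV=0011
5: ✓ ADDLT  r3←0xaa
6: · SUBGE
7: ✓ CMP  NZCV=1001
8: ✓ SUBVS  r1←0x04
9: ✓ SUBLS  r3←0x00

EXEC = [1,3,5,8,9]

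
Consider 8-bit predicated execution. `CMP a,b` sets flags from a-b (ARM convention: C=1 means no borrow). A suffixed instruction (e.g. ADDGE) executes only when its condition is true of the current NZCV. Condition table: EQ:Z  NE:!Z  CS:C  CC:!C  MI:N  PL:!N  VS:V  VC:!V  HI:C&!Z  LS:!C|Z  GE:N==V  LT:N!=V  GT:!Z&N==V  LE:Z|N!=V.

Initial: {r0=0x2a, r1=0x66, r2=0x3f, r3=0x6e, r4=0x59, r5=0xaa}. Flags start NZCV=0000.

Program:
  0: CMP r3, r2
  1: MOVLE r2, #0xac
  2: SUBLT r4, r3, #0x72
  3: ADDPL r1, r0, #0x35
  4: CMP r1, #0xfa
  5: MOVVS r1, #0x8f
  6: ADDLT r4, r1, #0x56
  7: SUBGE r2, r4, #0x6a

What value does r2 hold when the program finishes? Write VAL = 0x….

[0] flags=0010 → (cmp)
[1] flags=0010 LE?F → skip
[2] flags=0010 LT?F → skip
[3] flags=0010 PL?T → r1=0x5f
[4] flags=0000 → (cmp)
[5] flags=0000 VS?F → skip
[6] flags=0000 LT?F → skip
[7] flags=0000 GE?T → r2=0xef

VAL = 0xef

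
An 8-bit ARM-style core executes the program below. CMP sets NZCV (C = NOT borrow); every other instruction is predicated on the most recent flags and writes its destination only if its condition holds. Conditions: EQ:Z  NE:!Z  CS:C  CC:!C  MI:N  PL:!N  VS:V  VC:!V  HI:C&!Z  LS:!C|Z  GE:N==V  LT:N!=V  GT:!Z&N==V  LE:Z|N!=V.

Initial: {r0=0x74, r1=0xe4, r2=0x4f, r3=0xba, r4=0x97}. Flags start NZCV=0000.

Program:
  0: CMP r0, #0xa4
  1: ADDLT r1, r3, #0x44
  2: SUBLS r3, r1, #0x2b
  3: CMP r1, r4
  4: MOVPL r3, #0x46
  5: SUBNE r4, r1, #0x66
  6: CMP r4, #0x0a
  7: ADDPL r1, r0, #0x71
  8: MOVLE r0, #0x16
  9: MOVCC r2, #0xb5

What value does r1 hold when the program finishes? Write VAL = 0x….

0: ✓ CMP  NZCV=1001
1: · ADDLT
2: ✓ SUBLS  r3←0xb9
3: ✓ CMP  NZCV=0010
4: ✓ MOVPL  r3←0x46
5: ✓ SUBNE  r4←0x7e
6: ✓ CMP  NZCV=0010
7: ✓ ADDPL  r1←0xe5
8: · MOVLE
9: · MOVCC

VAL = 0xe5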